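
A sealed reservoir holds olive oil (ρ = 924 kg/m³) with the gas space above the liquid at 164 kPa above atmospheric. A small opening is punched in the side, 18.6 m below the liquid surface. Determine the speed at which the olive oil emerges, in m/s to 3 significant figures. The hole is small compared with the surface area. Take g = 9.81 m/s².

v ≈ 26.8 m/s

Take point 1 at the surface (v₁ ≈ 0) and point 2 at the hole (at atmospheric pressure). Bernoulli: P₁ + ρg h = P_atm + ½ρv₂².
With P₁ − P_atm = 164000 Pa, v₂ = √(2gh + 2ΔP/ρ) = √(2·9.81·18.6 + 2·164000/924) = 26.8 m/s.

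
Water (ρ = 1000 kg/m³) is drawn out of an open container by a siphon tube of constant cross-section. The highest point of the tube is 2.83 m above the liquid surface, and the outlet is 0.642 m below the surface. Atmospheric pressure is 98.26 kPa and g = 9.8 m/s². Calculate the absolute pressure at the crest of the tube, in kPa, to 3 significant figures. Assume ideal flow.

Bernoulli surface→outlet gives ½v² = g·h_out, so v = √(2·9.8·0.642) = 3.55 m/s.
The bore is uniform, so the speed at the crest is the same v. Bernoulli surface→crest: P_atm = P_top + ½ρv² + ρg·h_top.
P_top = 98260 − ½·1000·3.55² − 1000·9.8·2.83 = 64200 Pa.

64.2 kPa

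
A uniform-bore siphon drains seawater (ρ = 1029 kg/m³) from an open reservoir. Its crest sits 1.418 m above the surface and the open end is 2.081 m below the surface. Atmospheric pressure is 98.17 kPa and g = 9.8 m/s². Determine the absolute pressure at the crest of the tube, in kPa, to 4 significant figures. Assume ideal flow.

From the surface to the outlet (both open to atmosphere, surface at rest): v = √(2g·h_out) = √(2·9.8·2.081) = 6.387 m/s.
Continuity keeps v the same throughout the tube; from surface to crest, P_atm + 0 = P_top + ½ρv² + ρg·h_top.
P_top = 98170 − ½·1029·6.387² − 1029·9.8·1.418 = 62890 Pa.

P_top ≈ 62.89 kPa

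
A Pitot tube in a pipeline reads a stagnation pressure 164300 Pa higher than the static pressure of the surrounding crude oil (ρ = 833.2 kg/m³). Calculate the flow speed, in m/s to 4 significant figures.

At the stagnation point the flow is brought to rest, so Bernoulli gives P_stag − P_static = ½ρv².
v = √(2ΔP/ρ) = √(2·164300/833.2) = 19.86 m/s.

v ≈ 19.86 m/s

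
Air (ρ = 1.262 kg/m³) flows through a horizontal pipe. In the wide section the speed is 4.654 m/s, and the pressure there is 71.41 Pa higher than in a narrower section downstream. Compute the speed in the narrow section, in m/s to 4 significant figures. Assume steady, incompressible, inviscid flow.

11.61 m/s

Horizontal Bernoulli: P₁ + ½ρv₁² = P₂ + ½ρv₂², so v₂² = v₁² + 2(P₁ − P₂)/ρ.
v₂ = √(4.654² + 2·71.41/1.262) = √(21.66 + 113.2) = 11.61 m/s.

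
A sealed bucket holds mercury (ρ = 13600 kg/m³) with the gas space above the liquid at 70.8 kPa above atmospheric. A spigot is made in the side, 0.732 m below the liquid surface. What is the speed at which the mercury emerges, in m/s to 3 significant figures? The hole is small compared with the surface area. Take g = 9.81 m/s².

v = 4.98 m/s

Take point 1 at the surface (v₁ ≈ 0) and point 2 at the hole (at atmospheric pressure). Bernoulli: P₁ + ρg h = P_atm + ½ρv₂².
With P₁ − P_atm = 70800 Pa, v₂ = √(2gh + 2ΔP/ρ) = √(2·9.81·0.732 + 2·70800/13600) = 4.98 m/s.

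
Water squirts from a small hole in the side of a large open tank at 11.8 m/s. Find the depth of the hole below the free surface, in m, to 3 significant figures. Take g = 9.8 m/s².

Torricelli: v = √(2gh), so h = v²/(2g).
h = 11.8²/(2·9.8) = 139/19.60 = 7.10 m.

7.10 m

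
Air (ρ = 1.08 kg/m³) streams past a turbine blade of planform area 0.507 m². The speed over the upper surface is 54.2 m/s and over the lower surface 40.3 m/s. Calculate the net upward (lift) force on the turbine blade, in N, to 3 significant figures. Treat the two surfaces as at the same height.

The faster flow above has the lower pressure; Bernoulli (same height) gives ΔP = ½ρ(v_up² − v_low²).
ΔP = ½·1.08·(54.2² − 40.3²) = 709 Pa.
Lift = ΔP · A = 709 × 0.507 = 360 N.

360 N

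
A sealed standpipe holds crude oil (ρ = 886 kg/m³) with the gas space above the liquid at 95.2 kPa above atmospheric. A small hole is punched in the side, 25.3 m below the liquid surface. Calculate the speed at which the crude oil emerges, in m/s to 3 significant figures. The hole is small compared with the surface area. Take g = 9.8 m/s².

Take point 1 at the surface (v₁ ≈ 0) and point 2 at the hole (at atmospheric pressure). Bernoulli: P₁ + ρg h = P_atm + ½ρv₂².
With P₁ − P_atm = 95200 Pa, v₂ = √(2gh + 2ΔP/ρ) = √(2·9.8·25.3 + 2·95200/886) = 26.7 m/s.

26.7 m/s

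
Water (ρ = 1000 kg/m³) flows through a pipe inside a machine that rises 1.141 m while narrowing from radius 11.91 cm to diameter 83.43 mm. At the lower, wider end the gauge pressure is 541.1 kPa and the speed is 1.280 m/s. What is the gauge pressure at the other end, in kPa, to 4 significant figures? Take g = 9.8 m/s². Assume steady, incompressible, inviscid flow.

P₂ ≈ 476.3 kPa

The volume flow rate is constant, so v₂ = (A₁/A₂)v₁ = (445.6/54.67)·1.280 = 10.43 m/s.
Bernoulli: P₁ + ½ρv₁² + ρg h₁ = P₂ + ½ρv₂² + ρg h₂, so P₂ = P₁ + ½ρ(v₁² − v₂²) − ρg(h₂ − h₁).
P₂ = 541100 + ½·1000·(1.280² − 10.43²) − 1000·9.8·(+1.141) = 541100 + (-53610) − (11180) = 476300 Pa.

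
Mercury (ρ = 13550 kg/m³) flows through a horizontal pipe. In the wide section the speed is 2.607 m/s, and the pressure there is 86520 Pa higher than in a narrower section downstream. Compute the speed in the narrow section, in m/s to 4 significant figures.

With h₁ = h₂, rearranging Bernoulli gives v₂ = √(v₁² + 2ΔP/ρ).
v₂ = √(2.607² + 2·86520/13550) = √(6.796 + 12.77) = 4.423 m/s.

4.423 m/s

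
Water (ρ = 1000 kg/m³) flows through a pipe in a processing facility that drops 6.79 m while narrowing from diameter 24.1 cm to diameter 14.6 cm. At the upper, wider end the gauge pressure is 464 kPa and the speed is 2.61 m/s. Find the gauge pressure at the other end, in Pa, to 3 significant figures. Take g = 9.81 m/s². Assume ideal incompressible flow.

P₂ = 509000 Pa

Mass conservation (A₁v₁ = A₂v₂) gives v₂ = 2.61 × 456/167 = 7.11 m/s.
Applying Bernoulli between the two ends and solving for P₂: P₂ = P₁ + ½ρ(v₁² − v₂²) − ρgΔh.
P₂ = 464000 + ½·1000·(2.61² − 7.11²) − 1000·9.81·(−6.79) = 464000 + (-21900) − (-66600) = 509000 Pa.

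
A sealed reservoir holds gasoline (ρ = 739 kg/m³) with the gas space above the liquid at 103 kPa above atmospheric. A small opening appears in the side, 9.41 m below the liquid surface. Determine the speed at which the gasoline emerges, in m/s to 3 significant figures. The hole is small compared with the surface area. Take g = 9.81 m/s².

v ≈ 21.5 m/s

Take point 1 at the surface (v₁ ≈ 0) and point 2 at the hole (at atmospheric pressure). Bernoulli: P₁ + ρg h = P_atm + ½ρv₂².
With P₁ − P_atm = 103000 Pa, v₂ = √(2gh + 2ΔP/ρ) = √(2·9.81·9.41 + 2·103000/739) = 21.5 m/s.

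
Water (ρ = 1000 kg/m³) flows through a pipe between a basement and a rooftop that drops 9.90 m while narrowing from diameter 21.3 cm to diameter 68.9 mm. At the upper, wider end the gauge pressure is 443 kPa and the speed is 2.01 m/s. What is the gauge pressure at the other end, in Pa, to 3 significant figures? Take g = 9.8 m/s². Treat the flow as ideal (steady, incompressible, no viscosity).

358000 Pa

Continuity gives A₁v₁ = A₂v₂, so v₂ = (356 cm²)/(37.3 cm²) × 2.01 m/s = 19.2 m/s.
Energy conservation along the streamline gives P₂ = P₁ − ½ρ(v₂² − v₁²) − ρg(h₂ − h₁).
P₂ = 443000 + ½·1000·(2.01² − 19.2²) − 1000·9.8·(−9.90) = 443000 + (-182000) − (-97000) = 358000 Pa.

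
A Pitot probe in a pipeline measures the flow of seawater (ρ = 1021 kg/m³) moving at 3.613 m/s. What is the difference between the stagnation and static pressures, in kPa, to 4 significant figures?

ΔP = 6.664 kPa

The dynamic pressure equals the rise in static pressure at the stagnation point: ΔP = ½ρv².
ΔP = ½·1021·3.613² = 6664 Pa.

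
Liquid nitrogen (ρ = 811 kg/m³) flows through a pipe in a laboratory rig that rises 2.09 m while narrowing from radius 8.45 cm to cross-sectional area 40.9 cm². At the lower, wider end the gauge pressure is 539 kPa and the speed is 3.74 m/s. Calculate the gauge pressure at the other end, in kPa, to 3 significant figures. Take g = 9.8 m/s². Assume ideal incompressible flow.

P₂ = 357 kPa

The volume flow rate is constant, so v₂ = (A₁/A₂)v₁ = (224/40.9)·3.74 = 20.5 m/s.
Energy conservation along the streamline gives P₂ = P₁ − ½ρ(v₂² − v₁²) − ρg(h₂ − h₁).
P₂ = 539000 + ½·811·(3.74² − 20.5²) − 811·9.8·(+2.09) = 539000 + (-165000) − (16600) = 357000 Pa.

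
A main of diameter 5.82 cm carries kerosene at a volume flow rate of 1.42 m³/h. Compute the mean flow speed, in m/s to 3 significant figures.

v ≈ 0.148 m/s

Q = 1.42 m³/h = 0.000394 m³/s.
v = Q/A = 0.000394 / 0.00266 = 0.148 m/s.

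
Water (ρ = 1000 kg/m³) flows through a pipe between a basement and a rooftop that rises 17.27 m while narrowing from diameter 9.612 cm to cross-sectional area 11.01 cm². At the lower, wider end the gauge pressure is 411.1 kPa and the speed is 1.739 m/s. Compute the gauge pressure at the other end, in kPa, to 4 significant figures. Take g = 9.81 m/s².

177.5 kPa

Mass conservation (A₁v₁ = A₂v₂) gives v₂ = 1.739 × 72.56/11.01 = 11.46 m/s.
Bernoulli: P₁ + ½ρv₁² + ρg h₁ = P₂ + ½ρv₂² + ρg h₂, so P₂ = P₁ + ½ρ(v₁² − v₂²) − ρg(h₂ − h₁).
P₂ = 411100 + ½·1000·(1.739² − 11.46²) − 1000·9.81·(+17.27) = 411100 + (-64170) − (169400) = 177500 Pa.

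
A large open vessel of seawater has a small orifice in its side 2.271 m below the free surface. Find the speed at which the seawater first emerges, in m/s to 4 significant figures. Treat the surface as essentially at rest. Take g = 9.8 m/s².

The surface is effectively still and both ends are open, so ½v² = gh and v = √(2·9.8·2.271) = 6.672 m/s.

v ≈ 6.672 m/s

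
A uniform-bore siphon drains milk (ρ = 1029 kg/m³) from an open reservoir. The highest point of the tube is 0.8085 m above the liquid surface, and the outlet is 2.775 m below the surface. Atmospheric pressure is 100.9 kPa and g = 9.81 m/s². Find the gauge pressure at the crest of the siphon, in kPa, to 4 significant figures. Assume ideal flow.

-36.17 kPa

From the surface to the outlet (both open to atmosphere, surface at rest): v = √(2g·h_out) = √(2·9.81·2.775) = 7.379 m/s.
The bore is uniform, so the speed at the crest is the same v. Bernoulli surface→crest: P_atm = P_top + ½ρv² + ρg·h_top.
P_top = 100900 − ½·1029·7.379² − 1029·9.81·0.8085 = 64730 Pa. So P_gauge = P_top − P_atm = -36170 Pa.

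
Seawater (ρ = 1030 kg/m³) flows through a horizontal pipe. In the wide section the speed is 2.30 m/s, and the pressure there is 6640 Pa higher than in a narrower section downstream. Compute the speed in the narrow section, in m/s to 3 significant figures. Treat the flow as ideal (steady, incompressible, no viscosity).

4.26 m/s

With h₁ = h₂, rearranging Bernoulli gives v₂ = √(v₁² + 2ΔP/ρ).
v₂ = √(2.30² + 2·6640/1030) = √(5.29 + 12.9) = 4.26 m/s.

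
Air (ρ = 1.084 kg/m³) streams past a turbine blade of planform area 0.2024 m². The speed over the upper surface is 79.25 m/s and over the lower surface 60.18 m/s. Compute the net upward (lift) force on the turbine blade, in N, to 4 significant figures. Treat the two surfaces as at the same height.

291.7 N

With equal heights on the two surfaces, Bernoulli gives P_lower − P_upper = ½ρ(v_upper² − v_lower²).
ΔP = ½·1.084·(79.25² − 60.18²) = 1441 Pa.
Lift = ΔP · A = 1441 × 0.2024 = 291.7 N.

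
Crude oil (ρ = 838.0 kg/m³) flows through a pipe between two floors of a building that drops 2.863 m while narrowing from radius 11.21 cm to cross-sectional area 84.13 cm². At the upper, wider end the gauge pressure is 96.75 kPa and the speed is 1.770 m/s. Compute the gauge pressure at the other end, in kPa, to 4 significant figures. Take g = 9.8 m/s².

P₂ ≈ 92.67 kPa

The volume flow rate is constant, so v₂ = (A₁/A₂)v₁ = (394.8/84.13)·1.770 = 8.306 m/s.
Energy conservation along the streamline gives P₂ = P₁ − ½ρ(v₂² − v₁²) − ρg(h₂ − h₁).
P₂ = 96750 + ½·838.0·(1.770² − 8.306²) − 838.0·9.8·(−2.863) = 96750 + (-27590) − (-23510) = 92670 Pa.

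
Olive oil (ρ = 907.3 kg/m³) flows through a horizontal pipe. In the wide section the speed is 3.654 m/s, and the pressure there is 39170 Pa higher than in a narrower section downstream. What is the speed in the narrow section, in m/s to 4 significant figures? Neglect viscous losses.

v₂ ≈ 9.985 m/s

Horizontal Bernoulli: P₁ + ½ρv₁² = P₂ + ½ρv₂², so v₂² = v₁² + 2(P₁ − P₂)/ρ.
v₂ = √(3.654² + 2·39170/907.3) = √(13.35 + 86.34) = 9.985 m/s.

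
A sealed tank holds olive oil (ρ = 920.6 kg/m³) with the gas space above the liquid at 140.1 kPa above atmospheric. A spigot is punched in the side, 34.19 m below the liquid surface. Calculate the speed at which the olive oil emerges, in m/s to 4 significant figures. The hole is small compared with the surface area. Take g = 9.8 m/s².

Take point 1 at the surface (v₁ ≈ 0) and point 2 at the hole (at atmospheric pressure). Bernoulli: P₁ + ρg h = P_atm + ½ρv₂².
With P₁ − P_atm = 140100 Pa, v₂ = √(2gh + 2ΔP/ρ) = √(2·9.8·34.19 + 2·140100/920.6) = 31.22 m/s.

v = 31.22 m/s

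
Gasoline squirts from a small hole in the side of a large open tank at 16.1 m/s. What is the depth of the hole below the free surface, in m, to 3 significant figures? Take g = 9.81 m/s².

13.2 m

Torricelli: v = √(2gh), so h = v²/(2g).
h = 16.1²/(2·9.81) = 259/19.62 = 13.2 m.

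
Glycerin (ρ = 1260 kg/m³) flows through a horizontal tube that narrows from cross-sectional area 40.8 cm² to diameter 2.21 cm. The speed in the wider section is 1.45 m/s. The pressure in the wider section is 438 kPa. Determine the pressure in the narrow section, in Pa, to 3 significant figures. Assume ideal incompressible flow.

P₂ ≈ 289000 Pa

By continuity, v₂ = v₁·A₁/A₂ = 1.45·(40.8/3.84) = 15.4 m/s.
The pipe is horizontal, so Bernoulli reduces to P₁ + ½ρv₁² = P₂ + ½ρv₂².
P₂ = P₁ − ½ρ(v₂² − v₁²) = 438000 − ½·1260·(15.4² − 1.45²) = 438000 − 149000 = 289000 Pa.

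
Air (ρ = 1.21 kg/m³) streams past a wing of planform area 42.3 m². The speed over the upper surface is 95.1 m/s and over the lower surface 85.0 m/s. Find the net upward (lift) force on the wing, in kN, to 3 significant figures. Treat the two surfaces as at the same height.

The faster flow above has the lower pressure; Bernoulli (same height) gives ΔP = ½ρ(v_up² − v_low²).
ΔP = ½·1.21·(95.1² − 85.0²) = 1100 Pa.
Lift = ΔP · A = 1100 × 42.3 = 46600 N.

F ≈ 46.6 kN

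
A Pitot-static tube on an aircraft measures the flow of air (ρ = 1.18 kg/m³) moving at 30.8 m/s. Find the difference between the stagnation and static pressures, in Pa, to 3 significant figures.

ΔP = 560 Pa

The dynamic pressure equals the rise in static pressure at the stagnation point: ΔP = ½ρv².
ΔP = ½·1.18·30.8² = 560 Pa.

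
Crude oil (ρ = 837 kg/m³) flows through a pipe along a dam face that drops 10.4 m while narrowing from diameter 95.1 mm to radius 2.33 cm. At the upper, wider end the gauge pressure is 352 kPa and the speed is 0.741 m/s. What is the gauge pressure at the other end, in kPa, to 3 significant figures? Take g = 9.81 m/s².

The volume flow rate is constant, so v₂ = (A₁/A₂)v₁ = (71.0/17.1)·0.741 = 3.09 m/s.
Bernoulli: P₁ + ½ρv₁² + ρg h₁ = P₂ + ½ρv₂² + ρg h₂, so P₂ = P₁ + ½ρ(v₁² − v₂²) − ρg(h₂ − h₁).
P₂ = 352000 + ½·837·(0.741² − 3.09²) − 837·9.81·(−10.4) = 352000 + (-3760) − (-85400) = 434000 Pa.

P₂ ≈ 434 kPa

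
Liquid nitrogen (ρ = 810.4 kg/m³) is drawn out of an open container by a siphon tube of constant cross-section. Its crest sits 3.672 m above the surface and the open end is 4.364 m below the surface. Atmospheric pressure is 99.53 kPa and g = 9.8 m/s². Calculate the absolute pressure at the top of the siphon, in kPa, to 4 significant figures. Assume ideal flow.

Bernoulli surface→outlet gives ½v² = g·h_out, so v = √(2·9.8·4.364) = 9.248 m/s.
With constant cross-section the crest speed equals v; applying Bernoulli from the surface up to the crest, P_top = P_atm − ½ρv² − ρg·h_top.
P_top = 99530 − ½·810.4·9.248² − 810.4·9.8·3.672 = 35710 Pa.

P_top ≈ 35.71 kPa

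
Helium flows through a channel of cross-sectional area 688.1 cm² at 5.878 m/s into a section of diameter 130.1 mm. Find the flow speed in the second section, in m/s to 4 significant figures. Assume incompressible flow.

Continuity gives A₁v₁ = A₂v₂, so v₂ = (688.1 cm²)/(132.9 cm²) × 5.878 m/s = 30.43 m/s.

v₂ ≈ 30.43 m/s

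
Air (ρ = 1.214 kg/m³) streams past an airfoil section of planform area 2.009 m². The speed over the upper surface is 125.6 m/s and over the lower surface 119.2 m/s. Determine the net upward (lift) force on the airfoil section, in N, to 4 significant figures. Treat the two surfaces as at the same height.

From P + ½ρv² = const at equal height, P_low − P_up = ½ρ(v_up² − v_low²).
ΔP = ½·1.214·(125.6² − 119.2²) = 951.0 Pa.
Lift = ΔP · A = 951.0 × 2.009 = 1911 N.

1911 N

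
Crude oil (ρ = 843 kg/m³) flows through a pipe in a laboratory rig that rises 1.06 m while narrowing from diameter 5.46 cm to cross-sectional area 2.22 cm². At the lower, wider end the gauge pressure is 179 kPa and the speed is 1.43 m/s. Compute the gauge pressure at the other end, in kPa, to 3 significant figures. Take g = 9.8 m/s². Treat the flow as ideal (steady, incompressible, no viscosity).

P₂ = 75.2 kPa

The volume flow rate is constant, so v₂ = (A₁/A₂)v₁ = (23.4/2.22)·1.43 = 15.1 m/s.
Applying Bernoulli between the two ends and solving for P₂: P₂ = P₁ + ½ρ(v₁² − v₂²) − ρgΔh.
P₂ = 179000 + ½·843·(1.43² − 15.1²) − 843·9.8·(+1.06) = 179000 + (-95000) − (8760) = 75200 Pa.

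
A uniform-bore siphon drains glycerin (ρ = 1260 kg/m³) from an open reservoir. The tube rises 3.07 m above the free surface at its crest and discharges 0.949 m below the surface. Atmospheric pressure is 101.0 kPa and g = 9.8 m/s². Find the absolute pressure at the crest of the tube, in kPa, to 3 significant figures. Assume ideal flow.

Bernoulli surface→outlet gives ½v² = g·h_out, so v = √(2·9.8·0.949) = 4.31 m/s.
Continuity keeps v the same throughout the tube; from surface to crest, P_atm + 0 = P_top + ½ρv² + ρg·h_top.
P_top = 101000 − ½·1260·4.31² − 1260·9.8·3.07 = 51400 Pa.

P_top ≈ 51.4 kPa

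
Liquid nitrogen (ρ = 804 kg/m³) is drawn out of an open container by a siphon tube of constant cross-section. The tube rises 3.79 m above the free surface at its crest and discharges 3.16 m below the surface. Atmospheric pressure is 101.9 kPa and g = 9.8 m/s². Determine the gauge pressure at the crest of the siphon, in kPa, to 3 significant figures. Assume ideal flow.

P_gauge ≈ -54.8 kPa

Bernoulli surface→outlet gives ½v² = g·h_out, so v = √(2·9.8·3.16) = 7.87 m/s.
With constant cross-section the crest speed equals v; applying Bernoulli from the surface up to the crest, P_top = P_atm − ½ρv² − ρg·h_top.
P_top = 101900 − ½·804·7.87² − 804·9.8·3.79 = 47100 Pa. So P_gauge = P_top − P_atm = -54800 Pa.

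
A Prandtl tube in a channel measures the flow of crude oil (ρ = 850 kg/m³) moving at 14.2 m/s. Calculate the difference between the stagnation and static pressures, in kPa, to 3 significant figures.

ΔP ≈ 85.7 kPa

At the stagnation point the flow is brought to rest, so Bernoulli gives P_stag − P_static = ½ρv².
ΔP = ½·850·14.2² = 85700 Pa.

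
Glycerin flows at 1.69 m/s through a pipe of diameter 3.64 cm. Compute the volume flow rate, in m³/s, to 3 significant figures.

Q = 0.00176 m³/s

Q = A·v = 0.00104 m² × 1.69 m/s = 0.00176 m³/s.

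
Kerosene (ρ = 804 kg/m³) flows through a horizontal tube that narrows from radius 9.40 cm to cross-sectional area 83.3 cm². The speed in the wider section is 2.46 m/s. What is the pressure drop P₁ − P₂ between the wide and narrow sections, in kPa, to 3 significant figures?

Mass conservation (A₁v₁ = A₂v₂) gives v₂ = 2.46 × 278/83.3 = 8.20 m/s.
The pipe is horizontal, so Bernoulli reduces to P₁ + ½ρv₁² = P₂ + ½ρv₂².
P₁ − P₂ = ½·804·(8.20² − 2.46²) = ½·804·61.2 = 24600 Pa.

24.6 kPa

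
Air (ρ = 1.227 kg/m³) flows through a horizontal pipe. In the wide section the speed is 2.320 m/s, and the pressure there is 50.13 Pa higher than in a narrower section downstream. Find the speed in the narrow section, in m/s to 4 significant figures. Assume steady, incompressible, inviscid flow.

v₂ = 9.332 m/s

Along the level pipe P + ½ρv² is conserved, hence v₂² = v₁² + 2(P₁ − P₂)/ρ.
v₂ = √(2.320² + 2·50.13/1.227) = √(5.382 + 81.71) = 9.332 m/s.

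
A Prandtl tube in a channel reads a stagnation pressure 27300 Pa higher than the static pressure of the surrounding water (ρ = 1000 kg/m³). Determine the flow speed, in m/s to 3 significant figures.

v ≈ 7.39 m/s

The dynamic pressure equals the rise in static pressure at the stagnation point: ΔP = ½ρv².
v = √(2ΔP/ρ) = √(2·27300/1000) = 7.39 m/s.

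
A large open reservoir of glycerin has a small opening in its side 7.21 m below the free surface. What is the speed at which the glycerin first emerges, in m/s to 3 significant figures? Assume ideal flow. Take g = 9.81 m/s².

Torricelli's result v = √(2gh) gives v = √(2·9.81·7.21) = 11.9 m/s.

v ≈ 11.9 m/s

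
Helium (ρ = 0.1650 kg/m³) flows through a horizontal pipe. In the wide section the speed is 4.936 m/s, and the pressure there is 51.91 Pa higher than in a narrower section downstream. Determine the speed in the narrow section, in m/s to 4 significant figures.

Horizontal Bernoulli: P₁ + ½ρv₁² = P₂ + ½ρv₂², so v₂² = v₁² + 2(P₁ − P₂)/ρ.
v₂ = √(4.936² + 2·51.91/0.1650) = √(24.36 + 629.2) = 25.57 m/s.

25.57 m/s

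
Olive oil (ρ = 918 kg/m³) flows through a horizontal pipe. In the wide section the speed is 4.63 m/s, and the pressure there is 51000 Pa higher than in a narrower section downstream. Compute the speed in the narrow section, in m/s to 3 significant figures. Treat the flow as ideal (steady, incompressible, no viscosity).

Horizontal Bernoulli: P₁ + ½ρv₁² = P₂ + ½ρv₂², so v₂² = v₁² + 2(P₁ − P₂)/ρ.
v₂ = √(4.63² + 2·51000/918) = √(21.4 + 111) = 11.5 m/s.

v₂ = 11.5 m/s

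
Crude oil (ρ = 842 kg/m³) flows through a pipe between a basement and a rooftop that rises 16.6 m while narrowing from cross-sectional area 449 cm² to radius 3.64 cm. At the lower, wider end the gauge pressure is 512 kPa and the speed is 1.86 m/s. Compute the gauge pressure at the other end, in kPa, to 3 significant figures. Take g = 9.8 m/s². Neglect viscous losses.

Mass conservation (A₁v₁ = A₂v₂) gives v₂ = 1.86 × 449/41.6 = 20.1 m/s.
Energy conservation along the streamline gives P₂ = P₁ − ½ρ(v₂² − v₁²) − ρg(h₂ − h₁).
P₂ = 512000 + ½·842·(1.86² − 20.1²) − 842·9.8·(+16.6) = 512000 + (-168000) − (137000) = 207000 Pa.

P₂ ≈ 207 kPa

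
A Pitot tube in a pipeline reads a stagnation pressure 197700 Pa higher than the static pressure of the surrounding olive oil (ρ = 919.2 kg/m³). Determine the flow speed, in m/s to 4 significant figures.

The dynamic pressure equals the rise in static pressure at the stagnation point: ΔP = ½ρv².
v = √(2ΔP/ρ) = √(2·197700/919.2) = 20.74 m/s.

v ≈ 20.74 m/s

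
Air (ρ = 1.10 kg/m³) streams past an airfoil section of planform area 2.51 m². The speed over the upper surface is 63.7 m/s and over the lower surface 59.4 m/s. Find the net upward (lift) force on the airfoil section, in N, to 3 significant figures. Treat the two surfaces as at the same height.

From P + ½ρv² = const at equal height, P_low − P_up = ½ρ(v_up² − v_low²).
ΔP = ½·1.10·(63.7² − 59.4²) = 291 Pa.
Lift = ΔP · A = 291 × 2.51 = 731 N.

731 N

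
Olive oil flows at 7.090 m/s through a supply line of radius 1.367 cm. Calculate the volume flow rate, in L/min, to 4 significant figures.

Q = A·v = 0.0005871 m² × 7.090 m/s = 0.004162 m³/s.
Converting: 0.004162 m³/s × 60000 = 249.7 L/min.

249.7 L/min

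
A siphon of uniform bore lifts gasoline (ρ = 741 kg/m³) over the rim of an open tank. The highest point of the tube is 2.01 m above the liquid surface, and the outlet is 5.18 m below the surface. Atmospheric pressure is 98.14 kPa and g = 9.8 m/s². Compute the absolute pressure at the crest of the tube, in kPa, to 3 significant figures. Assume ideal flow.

45.9 kPa

From the surface to the outlet (both open to atmosphere, surface at rest): v = √(2g·h_out) = √(2·9.8·5.18) = 10.1 m/s.
With constant cross-section the crest speed equals v; applying Bernoulli from the surface up to the crest, P_top = P_atm − ½ρv² − ρg·h_top.
P_top = 98140 − ½·741·10.1² − 741·9.8·2.01 = 45900 Pa.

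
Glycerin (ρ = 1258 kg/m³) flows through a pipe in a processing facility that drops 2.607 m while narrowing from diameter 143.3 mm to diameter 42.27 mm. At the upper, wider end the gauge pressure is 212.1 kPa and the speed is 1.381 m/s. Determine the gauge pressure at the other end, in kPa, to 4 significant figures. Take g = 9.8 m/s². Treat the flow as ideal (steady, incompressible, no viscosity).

The volume flow rate is constant, so v₂ = (A₁/A₂)v₁ = (161.3/14.03)·1.381 = 15.87 m/s.
Energy conservation along the streamline gives P₂ = P₁ − ½ρ(v₂² − v₁²) − ρg(h₂ − h₁).
P₂ = 212100 + ½·1258·(1.381² − 15.87²) − 1258·9.8·(−2.607) = 212100 + (-157300) − (-32140) = 86990 Pa.

86.99 kPa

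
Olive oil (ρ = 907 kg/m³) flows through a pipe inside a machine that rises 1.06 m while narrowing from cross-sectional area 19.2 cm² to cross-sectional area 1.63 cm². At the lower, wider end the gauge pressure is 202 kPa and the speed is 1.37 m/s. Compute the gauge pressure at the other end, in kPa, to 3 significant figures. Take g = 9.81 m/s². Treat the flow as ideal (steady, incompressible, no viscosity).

Mass conservation (A₁v₁ = A₂v₂) gives v₂ = 1.37 × 19.2/1.63 = 16.1 m/s.
Bernoulli: P₁ + ½ρv₁² + ρg h₁ = P₂ + ½ρv₂² + ρg h₂, so P₂ = P₁ + ½ρ(v₁² − v₂²) − ρg(h₂ − h₁).
P₂ = 202000 + ½·907·(1.37² − 16.1²) − 907·9.81·(+1.06) = 202000 + (-117000) − (9430) = 75300 Pa.

P₂ ≈ 75.3 kPa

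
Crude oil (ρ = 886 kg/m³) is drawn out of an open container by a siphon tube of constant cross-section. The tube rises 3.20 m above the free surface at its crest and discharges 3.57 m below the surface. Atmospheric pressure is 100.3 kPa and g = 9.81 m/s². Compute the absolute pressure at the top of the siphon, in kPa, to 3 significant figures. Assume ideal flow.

Bernoulli surface→outlet gives ½v² = g·h_out, so v = √(2·9.81·3.57) = 8.37 m/s.
With constant cross-section the crest speed equals v; applying Bernoulli from the surface up to the crest, P_top = P_atm − ½ρv² − ρg·h_top.
P_top = 100300 − ½·886·8.37² − 886·9.81·3.20 = 41500 Pa.

P_top = 41.5 kPa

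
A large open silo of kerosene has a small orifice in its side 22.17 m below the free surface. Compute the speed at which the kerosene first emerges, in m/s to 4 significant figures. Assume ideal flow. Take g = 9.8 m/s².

20.85 m/s

Bernoulli from surface to hole (P equal, v_surface ≈ 0): v = √(2gh) = √(2×9.8×22.17) = 20.85 m/s.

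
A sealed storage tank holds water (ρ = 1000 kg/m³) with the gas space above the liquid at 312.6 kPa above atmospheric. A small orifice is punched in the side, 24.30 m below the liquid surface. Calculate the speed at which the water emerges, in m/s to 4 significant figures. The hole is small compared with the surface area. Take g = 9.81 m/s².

v ≈ 33.20 m/s

Take point 1 at the surface (v₁ ≈ 0) and point 2 at the hole (at atmospheric pressure). Bernoulli: P₁ + ρg h = P_atm + ½ρv₂².
With P₁ − P_atm = 312600 Pa, v₂ = √(2gh + 2ΔP/ρ) = √(2·9.81·24.30 + 2·312600/1000) = 33.20 m/s.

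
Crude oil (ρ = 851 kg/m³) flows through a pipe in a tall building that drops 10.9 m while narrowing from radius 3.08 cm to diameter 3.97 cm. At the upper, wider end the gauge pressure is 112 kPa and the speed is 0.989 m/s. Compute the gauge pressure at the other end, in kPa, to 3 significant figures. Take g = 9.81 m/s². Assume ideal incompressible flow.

P₂ ≈ 201 kPa

Continuity gives A₁v₁ = A₂v₂, so v₂ = (29.8 cm²)/(12.4 cm²) × 0.989 m/s = 2.38 m/s.
Bernoulli: P₁ + ½ρv₁² + ρg h₁ = P₂ + ½ρv₂² + ρg h₂, so P₂ = P₁ + ½ρ(v₁² − v₂²) − ρg(h₂ − h₁).
P₂ = 112000 + ½·851·(0.989² − 2.38²) − 851·9.81·(−10.9) = 112000 + (-2000) − (-91000) = 201000 Pa.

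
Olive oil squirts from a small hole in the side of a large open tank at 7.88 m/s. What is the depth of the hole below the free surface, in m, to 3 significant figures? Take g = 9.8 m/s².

h = 3.17 m

For a small hole in a large open tank, ½v² = gh, giving h = v²/(2g).
h = 7.88²/(2·9.8) = 62.1/19.60 = 3.17 m.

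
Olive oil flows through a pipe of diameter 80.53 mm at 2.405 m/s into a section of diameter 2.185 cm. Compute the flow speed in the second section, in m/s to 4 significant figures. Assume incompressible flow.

32.67 m/s

The volume flow rate is constant, so v₂ = (A₁/A₂)v₁ = (50.93/3.750)·2.405 = 32.67 m/s.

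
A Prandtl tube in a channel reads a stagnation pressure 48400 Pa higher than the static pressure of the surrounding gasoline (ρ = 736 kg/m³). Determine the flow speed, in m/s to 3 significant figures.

v ≈ 11.5 m/s

The dynamic pressure equals the rise in static pressure at the stagnation point: ΔP = ½ρv².
v = √(2ΔP/ρ) = √(2·48400/736) = 11.5 m/s.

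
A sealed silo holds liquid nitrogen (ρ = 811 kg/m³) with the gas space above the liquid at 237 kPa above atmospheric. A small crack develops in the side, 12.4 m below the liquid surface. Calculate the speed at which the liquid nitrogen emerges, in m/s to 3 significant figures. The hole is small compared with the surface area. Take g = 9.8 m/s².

v ≈ 28.8 m/s

Take point 1 at the surface (v₁ ≈ 0) and point 2 at the hole (at atmospheric pressure). Bernoulli: P₁ + ρg h = P_atm + ½ρv₂².
With P₁ − P_atm = 237000 Pa, v₂ = √(2gh + 2ΔP/ρ) = √(2·9.8·12.4 + 2·237000/811) = 28.8 m/s.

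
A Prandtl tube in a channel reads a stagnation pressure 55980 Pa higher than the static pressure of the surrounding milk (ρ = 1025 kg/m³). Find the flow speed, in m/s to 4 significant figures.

v ≈ 10.45 m/s

Bernoulli between the free stream and the stagnation point: ½ρv² = P_stag − P_static.
v = √(2ΔP/ρ) = √(2·55980/1025) = 10.45 m/s.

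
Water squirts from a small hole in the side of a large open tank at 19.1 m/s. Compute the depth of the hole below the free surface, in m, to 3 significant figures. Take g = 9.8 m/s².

18.6 m

For a small hole in a large open tank, ½v² = gh, giving h = v²/(2g).
h = 19.1²/(2·9.8) = 365/19.60 = 18.6 m.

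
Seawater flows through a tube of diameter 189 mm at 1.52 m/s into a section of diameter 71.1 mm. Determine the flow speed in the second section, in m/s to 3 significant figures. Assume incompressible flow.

v₂ ≈ 10.7 m/s

By continuity, v₂ = v₁·A₁/A₂ = 1.52·(281/39.7) = 10.7 m/s.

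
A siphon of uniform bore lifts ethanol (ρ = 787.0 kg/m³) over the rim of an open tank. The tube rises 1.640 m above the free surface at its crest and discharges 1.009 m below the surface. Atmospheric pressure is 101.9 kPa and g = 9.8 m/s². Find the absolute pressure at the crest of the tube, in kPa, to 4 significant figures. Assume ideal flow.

P_top ≈ 81.47 kPa

From the surface to the outlet (both open to atmosphere, surface at rest): v = √(2g·h_out) = √(2·9.8·1.009) = 4.447 m/s.
Continuity keeps v the same throughout the tube; from surface to crest, P_atm + 0 = P_top + ½ρv² + ρg·h_top.
P_top = 101900 − ½·787.0·4.447² − 787.0·9.8·1.640 = 81470 Pa.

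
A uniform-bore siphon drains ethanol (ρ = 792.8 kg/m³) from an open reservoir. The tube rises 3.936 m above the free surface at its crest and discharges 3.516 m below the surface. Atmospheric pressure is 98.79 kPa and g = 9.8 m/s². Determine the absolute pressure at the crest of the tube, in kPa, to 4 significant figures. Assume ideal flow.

From the surface to the outlet (both open to atmosphere, surface at rest): v = √(2g·h_out) = √(2·9.8·3.516) = 8.301 m/s.
The bore is uniform, so the speed at the crest is the same v. Bernoulli surface→crest: P_atm = P_top + ½ρv² + ρg·h_top.
P_top = 98790 − ½·792.8·8.301² − 792.8·9.8·3.936 = 40890 Pa.

P_top ≈ 40.89 kPa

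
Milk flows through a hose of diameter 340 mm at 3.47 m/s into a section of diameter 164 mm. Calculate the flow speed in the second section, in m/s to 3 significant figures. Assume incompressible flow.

v₂ ≈ 14.9 m/s

Continuity gives A₁v₁ = A₂v₂, so v₂ = (908 cm²)/(211 cm²) × 3.47 m/s = 14.9 m/s.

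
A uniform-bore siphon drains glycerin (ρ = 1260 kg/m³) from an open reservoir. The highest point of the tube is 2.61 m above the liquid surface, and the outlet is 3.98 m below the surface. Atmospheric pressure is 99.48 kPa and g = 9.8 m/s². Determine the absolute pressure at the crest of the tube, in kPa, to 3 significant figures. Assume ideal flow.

The outlet speed comes from Torricelli: v = √(2g·3.98) = 8.83 m/s.
With constant cross-section the crest speed equals v; applying Bernoulli from the surface up to the crest, P_top = P_atm − ½ρv² − ρg·h_top.
P_top = 99480 − ½·1260·8.83² − 1260·9.8·2.61 = 18100 Pa.

P_top ≈ 18.1 kPa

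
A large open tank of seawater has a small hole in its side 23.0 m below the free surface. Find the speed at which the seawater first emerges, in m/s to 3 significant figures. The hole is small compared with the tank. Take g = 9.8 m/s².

v ≈ 21.2 m/s

Torricelli's result v = √(2gh) gives v = √(2·9.8·23.0) = 21.2 m/s.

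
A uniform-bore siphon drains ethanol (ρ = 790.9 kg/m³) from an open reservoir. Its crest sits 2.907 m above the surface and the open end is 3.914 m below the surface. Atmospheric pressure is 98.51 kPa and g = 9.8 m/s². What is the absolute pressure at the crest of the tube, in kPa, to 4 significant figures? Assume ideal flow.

The outlet speed comes from Torricelli: v = √(2g·3.914) = 8.759 m/s.
Continuity keeps v the same throughout the tube; from surface to crest, P_atm + 0 = P_top + ½ρv² + ρg·h_top.
P_top = 98510 − ½·790.9·8.759² − 790.9·9.8·2.907 = 45640 Pa.

P_top ≈ 45.64 kPa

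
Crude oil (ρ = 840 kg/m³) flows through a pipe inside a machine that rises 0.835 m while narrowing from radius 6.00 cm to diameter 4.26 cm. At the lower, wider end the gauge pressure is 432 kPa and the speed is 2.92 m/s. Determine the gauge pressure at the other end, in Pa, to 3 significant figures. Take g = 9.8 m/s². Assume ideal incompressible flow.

The volume flow rate is constant, so v₂ = (A₁/A₂)v₁ = (113/14.3)·2.92 = 23.2 m/s.
Bernoulli: P₁ + ½ρv₁² + ρg h₁ = P₂ + ½ρv₂² + ρg h₂, so P₂ = P₁ + ½ρ(v₁² − v₂²) − ρg(h₂ − h₁).
P₂ = 432000 + ½·840·(2.92² − 23.2²) − 840·9.8·(+0.835) = 432000 + (-222000) − (6870) = 203000 Pa.

P₂ ≈ 203000 Pa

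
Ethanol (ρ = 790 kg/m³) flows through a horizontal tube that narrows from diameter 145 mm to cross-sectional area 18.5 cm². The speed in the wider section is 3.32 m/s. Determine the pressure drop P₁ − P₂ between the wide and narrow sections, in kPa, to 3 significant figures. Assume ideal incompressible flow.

Continuity gives A₁v₁ = A₂v₂, so v₂ = (165 cm²)/(18.5 cm²) × 3.32 m/s = 29.6 m/s.
The pipe is horizontal, so Bernoulli reduces to P₁ + ½ρv₁² = P₂ + ½ρv₂².
P₁ − P₂ = ½·790·(29.6² − 3.32²) = ½·790·867 = 343000 Pa.

ΔP = 343 kPa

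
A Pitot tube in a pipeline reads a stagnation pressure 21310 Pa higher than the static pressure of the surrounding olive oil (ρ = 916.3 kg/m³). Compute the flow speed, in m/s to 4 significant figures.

6.820 m/s

At the stagnation point the flow is brought to rest, so Bernoulli gives P_stag − P_static = ½ρv².
v = √(2ΔP/ρ) = √(2·21310/916.3) = 6.820 m/s.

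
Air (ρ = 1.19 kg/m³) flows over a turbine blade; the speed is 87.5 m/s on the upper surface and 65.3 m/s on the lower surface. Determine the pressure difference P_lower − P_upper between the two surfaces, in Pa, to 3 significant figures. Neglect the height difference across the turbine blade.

2020 Pa

With negligible Δh, P + ½ρv² is constant, so P_low − P_up = ½ρ(v_up² − v_low²).
ΔP = ½·1.19·(87.5² − 65.3²) = 2020 Pa.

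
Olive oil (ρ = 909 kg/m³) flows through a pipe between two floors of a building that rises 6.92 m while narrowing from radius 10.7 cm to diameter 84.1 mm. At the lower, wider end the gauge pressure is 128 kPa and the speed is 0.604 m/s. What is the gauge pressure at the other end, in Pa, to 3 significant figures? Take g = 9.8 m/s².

Continuity gives A₁v₁ = A₂v₂, so v₂ = (360 cm²)/(55.5 cm²) × 0.604 m/s = 3.91 m/s.
Applying Bernoulli between the two ends and solving for P₂: P₂ = P₁ + ½ρ(v₁² − v₂²) − ρgΔh.
P₂ = 128000 + ½·909·(0.604² − 3.91²) − 909·9.8·(+6.92) = 128000 + (-6790) − (61600) = 59600 Pa.

P₂ = 59600 Pa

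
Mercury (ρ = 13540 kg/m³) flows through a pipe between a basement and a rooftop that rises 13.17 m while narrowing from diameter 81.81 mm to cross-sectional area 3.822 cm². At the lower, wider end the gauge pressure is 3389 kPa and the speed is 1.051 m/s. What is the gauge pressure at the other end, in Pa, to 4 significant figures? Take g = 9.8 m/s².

By continuity, v₂ = v₁·A₁/A₂ = 1.051·(52.57/3.822) = 14.45 m/s.
Energy conservation along the streamline gives P₂ = P₁ − ½ρ(v₂² − v₁²) − ρg(h₂ − h₁).
P₂ = 3389000 + ½·13540·(1.051² − 14.45²) − 13540·9.8·(+13.17) = 3389000 + (-1407000) − (1748000) = 234400 Pa.

234400 Pa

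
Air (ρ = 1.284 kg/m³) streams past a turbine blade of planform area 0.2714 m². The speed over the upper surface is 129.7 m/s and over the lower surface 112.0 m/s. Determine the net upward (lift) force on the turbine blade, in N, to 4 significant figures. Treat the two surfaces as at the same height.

F = 745.4 N

With equal heights on the two surfaces, Bernoulli gives P_lower − P_upper = ½ρ(v_upper² − v_lower²).
ΔP = ½·1.284·(129.7² − 112.0²) = 2747 Pa.
Lift = ΔP · A = 2747 × 0.2714 = 745.4 N.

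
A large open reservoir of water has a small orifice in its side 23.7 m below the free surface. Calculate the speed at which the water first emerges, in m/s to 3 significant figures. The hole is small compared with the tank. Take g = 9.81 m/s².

v ≈ 21.6 m/s

With the surface at rest and both surface and jet at atmospheric pressure, Bernoulli gives ρg h = ½ρv², so v = √(2gh) = √(2·9.81·23.7) = 21.6 m/s.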